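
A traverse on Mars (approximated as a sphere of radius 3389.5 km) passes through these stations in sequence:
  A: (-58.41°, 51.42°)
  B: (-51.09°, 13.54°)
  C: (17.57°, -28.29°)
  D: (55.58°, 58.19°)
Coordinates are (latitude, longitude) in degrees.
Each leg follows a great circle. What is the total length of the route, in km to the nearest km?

10300 km

Leg A→B: central angle 0.3962 rad, distance 1343.0 km.
Leg B→C: central angle 1.3579 rad, distance 4602.6 km.
Leg C→D: central angle 1.2848 rad, distance 4354.9 km.
Total: 1343.0 + 4602.6 + 4354.9 ≈ 10300 km.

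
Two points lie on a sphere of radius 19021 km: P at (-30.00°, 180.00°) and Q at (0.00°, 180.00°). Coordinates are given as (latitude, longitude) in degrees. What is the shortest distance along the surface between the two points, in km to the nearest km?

9959 km

In radians: φ₁ = -0.5236, φ₂ = 0.0000, Δλ = 0.000° = 0.0000 rad.
cos c = sin φ₁ sin φ₂ + cos φ₁ cos φ₂ cos Δλ = (-0.5000)(0.0000) + (0.8660)(1.0000)(1.0000) = 0.86603,
so c = arccos(0.86603) = 0.52360 rad.
Distance = R·c = 19021 × 0.5236 ≈ 9959 km.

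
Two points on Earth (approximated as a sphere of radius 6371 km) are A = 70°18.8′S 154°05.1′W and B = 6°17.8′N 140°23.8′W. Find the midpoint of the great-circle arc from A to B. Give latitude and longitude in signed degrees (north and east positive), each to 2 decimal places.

-32.15°, -143.85°

The central angle between A and B is δ = 1.3469 rad.
With f = 0.5, the slerp weights are sin((1−f)δ)/sin δ = 0.6396 and sin(fδ)/sin δ = 0.6396.
Weighted sum of the unit vectors: (0.6396)·(-0.3030,-0.1472,-0.9415) + (0.6396)·(-0.7658,-0.6336,0.1097) = (-0.6837, -0.4995, -0.5321).
Converting back: φ = atan2(z, √(x²+y²)) = -32.15°, λ = atan2(y, x) = -143.85°.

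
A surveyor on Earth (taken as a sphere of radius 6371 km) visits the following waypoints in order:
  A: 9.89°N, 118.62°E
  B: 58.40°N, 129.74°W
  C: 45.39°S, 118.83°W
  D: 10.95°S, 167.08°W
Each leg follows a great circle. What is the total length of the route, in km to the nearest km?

Leg A→B: central angle 1.6149 rad, distance 10288.4 km.
Leg B→C: central angle 1.8183 rad, distance 11584.6 km.
Leg C→D: central angle 0.9343 rad, distance 5952.7 km.
Total: 10288.4 + 11584.6 + 5952.7 ≈ 27826 km.

27826 km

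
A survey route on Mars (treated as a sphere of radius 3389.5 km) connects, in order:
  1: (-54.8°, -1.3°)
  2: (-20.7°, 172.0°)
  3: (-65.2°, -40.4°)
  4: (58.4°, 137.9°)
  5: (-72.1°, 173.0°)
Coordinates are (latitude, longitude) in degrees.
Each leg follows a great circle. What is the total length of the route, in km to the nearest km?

Leg 1→2: central angle 1.8201 rad, distance 6169.1 km.
Leg 2→3: central angle 1.5812 rad, distance 5359.5 km.
Leg 3→4: central angle 3.0221 rad, distance 10243.4 km.
Leg 4→5: central angle 2.3168 rad, distance 7852.9 km.
Total: 6169.1 + 5359.5 + 10243.4 + 7852.9 ≈ 29625 km.

29625 km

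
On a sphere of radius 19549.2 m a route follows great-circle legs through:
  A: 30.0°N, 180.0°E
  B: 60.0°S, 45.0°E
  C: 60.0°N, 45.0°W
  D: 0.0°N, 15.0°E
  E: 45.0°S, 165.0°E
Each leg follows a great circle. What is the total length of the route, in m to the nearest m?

163617 m

Leg A→B: central angle 2.4027 rad, distance 46970.4 m.
Leg B→C: central angle 2.4189 rad, distance 47286.7 m.
Leg C→D: central angle 1.3181 rad, distance 25768.1 m.
Leg D→E: central angle 2.2299 rad, distance 43591.9 m.
Total: 46970.4 + 47286.7 + 25768.1 + 43591.9 ≈ 163617 m.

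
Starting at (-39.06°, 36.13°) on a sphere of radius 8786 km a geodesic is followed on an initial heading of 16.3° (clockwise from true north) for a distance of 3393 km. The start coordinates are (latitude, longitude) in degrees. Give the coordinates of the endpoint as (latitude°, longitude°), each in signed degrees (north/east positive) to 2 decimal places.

Angular distance δ = d/R = 3393/8786 = 0.38618 rad; initial bearing θ = 0.2845 rad.
sin φ₂ = sin φ₁ cos δ + cos φ₁ sin δ cos θ = (-0.6301)(0.9264) + (0.7765)(0.3767)(0.9598) = -0.3030, so φ₂ = -17.64°.
Δλ = atan2(sin θ sin δ cos φ₁, cos δ − sin φ₁ sin φ₂) = atan2(0.0821, 0.7354) = 6.369°.
λ₂ = 36.130° + 6.369° = 42.50°.

-17.64°, 42.50°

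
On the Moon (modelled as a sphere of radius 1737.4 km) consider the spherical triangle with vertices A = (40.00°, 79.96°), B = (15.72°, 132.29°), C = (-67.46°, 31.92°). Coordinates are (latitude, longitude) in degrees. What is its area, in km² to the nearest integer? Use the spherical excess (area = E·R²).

Side lengths (central angles): a = 1.8930, b = 1.9794, c = 0.8959 rad; semiperimeter s = 2.3842.
By l'Huilier's theorem, tan(E/4) = √[tan(s/2) tan((s−a)/2) tan((s−b)/2) tan((s−c)/2)], giving spherical excess E = 1.3287 rad.
Area = E·R² = 1.3287 × (1737.4)² ≈ 4010816 km².

4010816 km²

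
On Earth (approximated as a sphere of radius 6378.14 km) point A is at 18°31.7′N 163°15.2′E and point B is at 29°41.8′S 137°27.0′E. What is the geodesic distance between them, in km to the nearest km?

In radians: φ₁ = 0.3234, φ₂ = -0.5183, Δλ = -25.803° = -0.4504 rad.
cos c = sin φ₁ sin φ₂ + cos φ₁ cos φ₂ cos Δλ = (0.3178)(-0.4954) + (0.9482)(0.8687)(0.9003) = 0.58409,
so c = arccos(0.58409) = 0.94704 rad.
Distance = R·c = 6378.14 × 0.9470 ≈ 6040 km.

6040 km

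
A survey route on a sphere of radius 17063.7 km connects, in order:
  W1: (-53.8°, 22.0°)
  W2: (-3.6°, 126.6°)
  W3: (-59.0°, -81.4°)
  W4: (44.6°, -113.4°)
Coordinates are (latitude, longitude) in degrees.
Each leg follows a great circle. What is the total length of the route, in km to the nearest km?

94143 km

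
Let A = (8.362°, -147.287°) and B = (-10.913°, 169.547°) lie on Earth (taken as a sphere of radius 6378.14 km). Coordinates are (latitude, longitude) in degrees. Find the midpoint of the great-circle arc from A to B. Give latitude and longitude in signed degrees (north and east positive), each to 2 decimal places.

Central angle δ = 0.8216 rad. Interpolating on the sphere with fraction f = 0.5:
P = [sin((1−f)δ)·A + sin(fδ)·B] / sin δ = 0.5454·A + 0.5454·B in Cartesian coordinates,
giving P = (-0.9806, -0.1944, -0.0239), i.e. latitude -1.37°, longitude -168.78°.

-1.37°, -168.78°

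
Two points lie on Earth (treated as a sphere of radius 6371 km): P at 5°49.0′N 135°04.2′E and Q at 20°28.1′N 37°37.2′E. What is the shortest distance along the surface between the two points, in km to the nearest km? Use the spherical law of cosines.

10552 km

Let φ₁ = 0.1015 rad, φ₂ = 0.3572 rad, and Δλ = -1.7008 rad.
cos c = sin φ₁ sin φ₂ + cos φ₁ cos φ₂ cos Δλ = (0.1013)(0.3497) + (0.9949)(0.9369)(-0.1297) = -0.08541,
so c = arccos(-0.08541) = 1.65631 rad.
Distance = R·c = 6371 × 1.6563 ≈ 10552 km.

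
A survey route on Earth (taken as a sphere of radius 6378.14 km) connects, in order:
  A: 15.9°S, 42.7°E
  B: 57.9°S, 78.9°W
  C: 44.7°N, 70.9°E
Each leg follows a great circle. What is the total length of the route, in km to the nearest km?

Leg A→B: central angle 1.6065 rad, distance 10246.6 km.
Leg B→C: central angle 2.7448 rad, distance 17506.8 km.
Total: 10246.6 + 17506.8 ≈ 27753 km.

27753 km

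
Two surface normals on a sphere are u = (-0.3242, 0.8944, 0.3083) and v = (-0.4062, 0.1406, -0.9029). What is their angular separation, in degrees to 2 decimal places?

91.20°

u·v = -0.0209; |u| = 1.0001, |v| = 1.0000.
cos θ = (u·v)/(|u||v|) = -0.0209, so θ = 91.20°.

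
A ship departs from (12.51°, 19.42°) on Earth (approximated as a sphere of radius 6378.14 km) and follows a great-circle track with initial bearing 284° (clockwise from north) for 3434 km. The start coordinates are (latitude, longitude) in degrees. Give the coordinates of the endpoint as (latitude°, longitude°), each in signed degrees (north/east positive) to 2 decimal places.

17.88°, -12.10°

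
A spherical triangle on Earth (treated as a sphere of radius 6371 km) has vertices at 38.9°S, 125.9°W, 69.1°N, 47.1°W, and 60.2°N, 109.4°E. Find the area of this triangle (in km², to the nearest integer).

Side lengths (central angles): a = 0.8657, b = 2.4420, c = 2.1326 rad; semiperimeter s = 2.7202.
By l'Huilier's theorem, tan(E/4) = √[tan(s/2) tan((s−a)/2) tan((s−b)/2) tan((s−c)/2)], giving spherical excess E = 1.8984 rad.
Area = E·R² = 1.8984 × (6371)² ≈ 77056892 km².

77056892 km²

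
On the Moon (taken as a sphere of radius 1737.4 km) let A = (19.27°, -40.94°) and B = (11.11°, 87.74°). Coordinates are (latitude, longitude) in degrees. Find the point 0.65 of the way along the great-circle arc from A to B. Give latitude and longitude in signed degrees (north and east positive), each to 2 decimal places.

The central angle between A and B is δ = 2.1122 rad.
With f = 0.65, the slerp weights are sin((1−f)δ)/sin δ = 0.7862 and sin(fδ)/sin δ = 1.1441.
Weighted sum of the unit vectors: (0.7862)·(0.7131,-0.6186,0.3300) + (1.1441)·(0.0387,0.9805,0.1927) = (0.6049, 0.6355, 0.4799).
Converting back: φ = atan2(z, √(x²+y²)) = 28.68°, λ = atan2(y, x) = 46.41°.

28.68°, 46.41°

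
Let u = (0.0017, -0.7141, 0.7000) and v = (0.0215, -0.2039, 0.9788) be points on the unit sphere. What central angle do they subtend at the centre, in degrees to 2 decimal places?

u·v = 0.8308; |u| = 1.0000, |v| = 1.0000.
cos θ = (u·v)/(|u||v|) = 0.8308, so θ = 33.82°.

33.82°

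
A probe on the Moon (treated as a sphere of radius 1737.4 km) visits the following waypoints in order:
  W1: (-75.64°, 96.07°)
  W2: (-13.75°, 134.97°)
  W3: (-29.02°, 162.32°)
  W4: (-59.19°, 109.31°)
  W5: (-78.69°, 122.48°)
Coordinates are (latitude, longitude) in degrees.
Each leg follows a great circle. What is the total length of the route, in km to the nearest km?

4897 km

Leg W1→W2: central angle 1.1398 rad, distance 1980.4 km.
Leg W2→W3: central angle 0.5161 rad, distance 896.7 km.
Leg W3→W4: central angle 0.8146 rad, distance 1415.3 km.
Leg W4→W5: central angle 0.3482 rad, distance 604.9 km.
Total: 1980.4 + 896.7 + 1415.3 + 604.9 ≈ 4897 km.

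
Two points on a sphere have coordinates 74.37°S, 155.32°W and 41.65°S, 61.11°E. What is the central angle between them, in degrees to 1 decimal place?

Let φ₁ = -1.2980 rad, φ₂ = -0.7269 rad, and Δλ = -2.5058 rad.
cos c = sin φ₁ sin φ₂ + cos φ₁ cos φ₂ cos Δλ = (-0.9630)(-0.6646) + (0.2694)(0.7472)(-0.8046) = 0.47803,
so c = arccos(0.47803) = 1.07239 rad.
So the angular separation is 61.4°.

61.4°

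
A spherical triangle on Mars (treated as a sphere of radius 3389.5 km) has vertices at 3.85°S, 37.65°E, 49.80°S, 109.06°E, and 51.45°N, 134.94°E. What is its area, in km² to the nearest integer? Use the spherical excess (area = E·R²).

Side lengths (central angles): a = 1.8085, b = 1.7026, c = 1.3113 rad; semiperimeter s = 2.4112.
By l'Huilier's theorem, tan(E/4) = √[tan(s/2) tan((s−a)/2) tan((s−b)/2) tan((s−c)/2)], giving spherical excess E = 1.6222 rad.
Area = E·R² = 1.6222 × (3389.5)² ≈ 18636580 km².

18636580 km²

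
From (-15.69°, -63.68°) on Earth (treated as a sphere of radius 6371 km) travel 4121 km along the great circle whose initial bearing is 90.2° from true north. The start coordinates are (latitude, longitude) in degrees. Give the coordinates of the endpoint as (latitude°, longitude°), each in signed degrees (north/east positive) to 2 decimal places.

Angular distance δ = d/R = 4121/6371 = 0.64684 rad; initial bearing θ = 1.5743 rad.
sin φ₂ = sin φ₁ cos δ + cos φ₁ sin δ cos θ = (-0.2704)(0.7980) + (0.9627)(0.6027)(-0.0035) = -0.2178, so φ₂ = -12.58°.
Δλ = atan2(sin θ sin δ cos φ₁, cos δ − sin φ₁ sin φ₂) = atan2(0.5802, 0.7391) = 38.133°.
λ₂ = -63.680° + 38.133° = -25.55°.

-12.58°, -25.55°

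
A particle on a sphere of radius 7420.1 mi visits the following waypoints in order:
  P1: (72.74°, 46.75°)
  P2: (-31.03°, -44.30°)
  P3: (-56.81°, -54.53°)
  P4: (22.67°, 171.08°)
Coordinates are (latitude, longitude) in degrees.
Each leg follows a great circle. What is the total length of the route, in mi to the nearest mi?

36141 mi

Leg P1→P2: central angle 2.0909 rad, distance 15514.4 mi.
Leg P2→P3: central angle 0.4668 rad, distance 3463.7 mi.
Leg P3→P4: central angle 2.3130 rad, distance 17162.5 mi.
Total: 15514.4 + 3463.7 + 17162.5 ≈ 36141 mi.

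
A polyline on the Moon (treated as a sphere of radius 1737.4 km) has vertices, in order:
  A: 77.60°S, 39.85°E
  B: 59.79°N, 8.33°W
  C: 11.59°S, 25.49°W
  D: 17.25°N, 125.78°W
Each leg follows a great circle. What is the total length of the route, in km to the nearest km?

Leg A→B: central angle 2.4527 rad, distance 4261.4 km.
Leg B→C: central angle 1.2689 rad, distance 2204.6 km.
Leg C→D: central angle 1.7995 rad, distance 3126.4 km.
Total: 4261.4 + 2204.6 + 3126.4 ≈ 9592 km.

9592 km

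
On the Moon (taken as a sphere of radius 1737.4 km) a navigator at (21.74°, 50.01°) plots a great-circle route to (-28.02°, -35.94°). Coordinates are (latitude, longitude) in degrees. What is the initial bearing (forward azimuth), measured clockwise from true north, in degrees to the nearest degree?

242°

With φ₁ = 0.3794, φ₂ = -0.4890, Δλ = -1.5001 rad, the forward-azimuth formula gives
θ = atan2( sin Δλ cos φ₂ , cos φ₁ sin φ₂ − sin φ₁ cos φ₂ cos Δλ ) = atan2(-0.8806, -0.4595) = -117.55°.
Adding 360° brings this into [0°, 360°): 242°.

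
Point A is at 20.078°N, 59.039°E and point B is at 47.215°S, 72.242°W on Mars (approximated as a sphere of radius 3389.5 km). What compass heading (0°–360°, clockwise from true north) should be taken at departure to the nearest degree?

224°

With φ₁ = 0.3504, φ₂ = -0.8241, Δλ = -2.2913 rad, the forward-azimuth formula gives
θ = atan2( sin Δλ cos φ₂ , cos φ₁ sin φ₂ − sin φ₁ cos φ₂ cos Δλ ) = atan2(-0.5104, -0.5355) = -136.37°.
Adding 360° brings this into [0°, 360°): 224°.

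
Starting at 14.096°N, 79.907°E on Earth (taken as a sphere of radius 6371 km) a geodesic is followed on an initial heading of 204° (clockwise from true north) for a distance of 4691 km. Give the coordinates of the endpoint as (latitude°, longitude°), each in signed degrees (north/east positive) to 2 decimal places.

-24.49°, 62.44°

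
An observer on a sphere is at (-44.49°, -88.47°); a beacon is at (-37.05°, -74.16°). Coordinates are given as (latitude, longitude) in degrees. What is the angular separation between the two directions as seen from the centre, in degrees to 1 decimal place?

13.1°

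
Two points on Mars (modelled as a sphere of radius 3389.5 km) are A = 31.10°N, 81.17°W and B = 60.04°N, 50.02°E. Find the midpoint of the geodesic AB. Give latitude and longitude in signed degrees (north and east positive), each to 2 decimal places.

The central angle between A and B is δ = 1.4041 rad.
With f = 0.5, the slerp weights are sin((1−f)δ)/sin δ = 0.6549 and sin(fδ)/sin δ = 0.6549.
Weighted sum of the unit vectors: (0.6549)·(0.1314,-0.8461,0.5165) + (0.6549)·(0.3209,0.3827,0.8664) = (0.2962, -0.3035, 0.9056).
Converting back: φ = atan2(z, √(x²+y²)) = 64.91°, λ = atan2(y, x) = -45.70°.

64.91°, -45.70°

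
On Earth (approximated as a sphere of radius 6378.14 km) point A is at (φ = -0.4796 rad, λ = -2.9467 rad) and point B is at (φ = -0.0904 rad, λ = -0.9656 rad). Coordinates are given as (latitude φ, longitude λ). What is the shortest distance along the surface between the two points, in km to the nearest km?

Let φ₁ = -0.4796 rad, φ₂ = -0.0904 rad, and Δλ = 1.9811 rad.
Haversine: a = sin²(Δφ/2) + cos φ₁ cos φ₂ sin²(Δλ/2) = 0.0374 + (0.8872)(0.9959)(0.6994) = 0.65539.
Central angle c = 2·arcsin(√a) = 1.88681 rad.
Distance = R·c = 6378.14 × 1.8868 ≈ 12034 km.

12034 km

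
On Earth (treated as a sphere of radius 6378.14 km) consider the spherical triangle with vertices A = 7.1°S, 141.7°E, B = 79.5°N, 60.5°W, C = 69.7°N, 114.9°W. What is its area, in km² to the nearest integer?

14141098 km²

Side lengths (central angles): a = 0.2874, b = 1.7678, c = 1.8639 rad; semiperimeter s = 1.9596.
By l'Huilier's theorem, tan(E/4) = √[tan(s/2) tan((s−a)/2) tan((s−b)/2) tan((s−c)/2)], giving spherical excess E = 0.3476 rad.
Area = E·R² = 0.3476 × (6378.14)² ≈ 14141098 km².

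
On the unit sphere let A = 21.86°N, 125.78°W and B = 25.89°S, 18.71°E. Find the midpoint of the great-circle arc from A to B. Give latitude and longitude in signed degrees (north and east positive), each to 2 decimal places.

-6.57°, -56.32°

Central angle δ = 2.5722 rad. Interpolating on the sphere with fraction f = 0.5:
P = [sin((1−f)δ)·A + sin(fδ)·B] / sin δ = 1.7803·A + 1.7803·B in Cartesian coordinates,
giving P = (0.5509, -0.8267, -0.1145), i.e. latitude -6.57°, longitude -56.32°.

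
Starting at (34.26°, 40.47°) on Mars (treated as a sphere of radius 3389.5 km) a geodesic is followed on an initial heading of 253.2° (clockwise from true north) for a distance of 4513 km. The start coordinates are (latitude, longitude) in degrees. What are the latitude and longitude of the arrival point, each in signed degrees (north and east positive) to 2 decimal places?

-5.66°, -28.69°

Angular distance δ = d/R = 4513/3389.5 = 1.33146 rad; initial bearing θ = 4.4192 rad.
sin φ₂ = sin φ₁ cos δ + cos φ₁ sin δ cos θ = (0.5629)(0.2371) + (0.8265)(0.9715)(-0.2890) = -0.0986, so φ₂ = -5.66°.
Δλ = atan2(sin θ sin δ cos φ₁, cos δ − sin φ₁ sin φ₂) = atan2(-0.7687, 0.2926) = -69.162°.
λ₂ = 40.470° − 69.162° = -28.69°.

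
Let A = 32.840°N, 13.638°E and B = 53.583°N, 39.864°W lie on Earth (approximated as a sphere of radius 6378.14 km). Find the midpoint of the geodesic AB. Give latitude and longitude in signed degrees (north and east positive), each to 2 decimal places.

46.35°, -8.16°

Central angle δ = 0.7480 rad. Interpolating on the sphere with fraction f = 0.5:
P = [sin((1−f)δ)·A + sin(fδ)·B] / sin δ = 0.5371·A + 0.5371·B in Cartesian coordinates,
giving P = (0.6833, -0.0980, 0.7235), i.e. latitude 46.35°, longitude -8.16°.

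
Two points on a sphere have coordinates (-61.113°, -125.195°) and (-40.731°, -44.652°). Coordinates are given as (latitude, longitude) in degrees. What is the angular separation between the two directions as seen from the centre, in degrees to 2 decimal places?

With latitudes φ₁ = -61.113°, φ₂ = -40.731° and longitude difference Δλ = 80.543°:
cos c = sin φ₁ sin φ₂ + cos φ₁ cos φ₂ cos Δλ = (-0.8756)(-0.6525) + (0.4831)(0.7578)(0.1643) = 0.63147,
so c = arccos(0.63147) = 0.88735 rad.
So the angular separation is 50.84°.

50.84°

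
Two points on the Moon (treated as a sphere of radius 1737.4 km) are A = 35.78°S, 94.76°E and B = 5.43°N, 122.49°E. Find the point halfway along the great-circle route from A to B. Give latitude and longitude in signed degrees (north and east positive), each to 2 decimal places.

Central angle δ = 0.8506 rad. Interpolating on the sphere with fraction f = 0.5:
P = [sin((1−f)δ)·A + sin(fδ)·B] / sin δ = 0.5489·A + 0.5489·B in Cartesian coordinates,
giving P = (-0.3305, 0.9047, -0.2690), i.e. latitude -15.60°, longitude 110.07°.

-15.60°, 110.07°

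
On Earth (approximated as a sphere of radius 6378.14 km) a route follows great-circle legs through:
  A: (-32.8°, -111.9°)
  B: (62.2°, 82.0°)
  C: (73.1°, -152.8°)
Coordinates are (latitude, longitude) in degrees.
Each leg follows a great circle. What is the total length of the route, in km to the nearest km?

21050 km

Leg A→B: central angle 2.6055 rad, distance 16618.5 km.
Leg B→C: central angle 0.6947 rad, distance 4431.1 km.
Total: 16618.5 + 4431.1 ≈ 21050 km.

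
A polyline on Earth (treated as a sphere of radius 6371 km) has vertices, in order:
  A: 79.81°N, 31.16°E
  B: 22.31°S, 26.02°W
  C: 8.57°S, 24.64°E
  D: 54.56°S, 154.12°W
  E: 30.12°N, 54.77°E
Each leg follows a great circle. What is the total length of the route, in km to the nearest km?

46911 km

Leg A→B: central angle 1.8597 rad, distance 11848.3 km.
Leg B→C: central angle 0.8809 rad, distance 5611.9 km.
Leg C→D: central angle 2.0396 rad, distance 12994.4 km.
Leg D→E: central angle 2.5830 rad, distance 16456.0 km.
Total: 11848.3 + 5611.9 + 12994.4 + 16456.0 ≈ 46911 km.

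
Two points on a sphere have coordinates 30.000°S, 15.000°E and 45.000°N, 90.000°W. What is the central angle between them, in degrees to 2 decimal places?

120.80°

In radians: φ₁ = -0.5236, φ₂ = 0.7854, Δλ = -105.000° = -1.8326 rad.
Haversine: a = sin²(Δφ/2) + cos φ₁ cos φ₂ sin²(Δλ/2) = 0.3706 + (0.8660)(0.7071)(0.6294) = 0.75602.
Central angle c = 2·arcsin(√a) = 2.10836 rad.
So the angular separation is 120.80°.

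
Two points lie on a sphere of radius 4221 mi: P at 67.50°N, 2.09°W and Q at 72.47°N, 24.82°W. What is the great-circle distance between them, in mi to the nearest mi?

674 mi

With latitudes φ₁ = 67.500°, φ₂ = 72.470° and longitude difference Δλ = -22.730°:
cos c = sin φ₁ sin φ₂ + cos φ₁ cos φ₂ cos Δλ = (0.9239)(0.9536) + (0.3827)(0.3012)(0.9223) = 0.98729,
so c = arccos(0.98729) = 0.15962 rad.
Distance = R·c = 4221 × 0.1596 ≈ 674 mi.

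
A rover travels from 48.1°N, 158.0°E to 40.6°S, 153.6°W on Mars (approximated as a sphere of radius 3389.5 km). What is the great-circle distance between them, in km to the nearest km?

In radians: φ₁ = 0.8395, φ₂ = -0.7086, Δλ = 48.400° = 0.8447 rad.
cos c = sin φ₁ sin φ₂ + cos φ₁ cos φ₂ cos Δλ = (0.7443)(-0.6508) + (0.6678)(0.7593)(0.6639) = -0.14772,
so c = arccos(-0.14772) = 1.71906 rad.
Distance = R·c = 3389.5 × 1.7191 ≈ 5827 km.

5827 km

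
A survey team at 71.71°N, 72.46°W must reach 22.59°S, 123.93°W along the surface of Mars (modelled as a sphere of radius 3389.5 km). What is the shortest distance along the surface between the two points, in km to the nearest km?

Let φ₁ = 1.2516 rad, φ₂ = -0.3943 rad, and Δλ = -0.8983 rad.
cos c = sin φ₁ sin φ₂ + cos φ₁ cos φ₂ cos Δλ = (0.9495)(-0.3841) + (0.3138)(0.9233)(0.6229) = -0.18424,
so c = arccos(-0.18424) = 1.75609 rad.
Distance = R·c = 3389.5 × 1.7561 ≈ 5952 km.

5952 km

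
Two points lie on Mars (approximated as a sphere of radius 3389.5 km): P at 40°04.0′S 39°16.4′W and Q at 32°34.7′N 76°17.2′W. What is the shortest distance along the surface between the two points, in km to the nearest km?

With latitudes φ₁ = -40.067°, φ₂ = 32.578° and longitude difference Δλ = -37.013°:
cos c = sin φ₁ sin φ₂ + cos φ₁ cos φ₂ cos Δλ = (-0.6437)(0.5385) + (0.7653)(0.8427)(0.7985) = 0.16834,
so c = arccos(0.16834) = 1.40165 rad.
Distance = R·c = 3389.5 × 1.4016 ≈ 4751 km.

4751 km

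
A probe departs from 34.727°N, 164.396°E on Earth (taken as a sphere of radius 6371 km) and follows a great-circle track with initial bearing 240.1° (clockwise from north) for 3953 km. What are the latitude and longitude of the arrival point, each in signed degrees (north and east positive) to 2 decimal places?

13.02°, 133.24°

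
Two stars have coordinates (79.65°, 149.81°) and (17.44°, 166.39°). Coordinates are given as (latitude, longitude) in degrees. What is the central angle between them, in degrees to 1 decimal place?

Let φ₁ = 1.3902 rad, φ₂ = 0.3044 rad, and Δλ = 0.2894 rad.
cos c = sin φ₁ sin φ₂ + cos φ₁ cos φ₂ cos Δλ = (0.9837)(0.2997) + (0.1797)(0.9540)(0.9584) = 0.45911,
so c = arccos(0.45911) = 1.09381 rad.
So the angular separation is 62.7°.

62.7°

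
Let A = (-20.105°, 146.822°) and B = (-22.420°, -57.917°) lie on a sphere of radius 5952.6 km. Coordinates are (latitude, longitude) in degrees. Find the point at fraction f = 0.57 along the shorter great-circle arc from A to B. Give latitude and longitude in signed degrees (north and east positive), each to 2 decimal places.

Central angle δ = 2.2880 rad. Interpolating on the sphere with fraction f = 0.57:
P = [sin((1−f)δ)·A + sin(fδ)·B] / sin δ = 1.1049·A + 1.2801·B in Cartesian coordinates,
giving P = (-0.2399, -0.4348, -0.8680), i.e. latitude -60.23°, longitude -118.89°.

-60.23°, -118.89°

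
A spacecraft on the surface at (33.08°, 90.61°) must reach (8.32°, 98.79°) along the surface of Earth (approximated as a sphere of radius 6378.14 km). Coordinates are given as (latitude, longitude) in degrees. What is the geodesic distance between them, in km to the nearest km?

2882 km

With latitudes φ₁ = 33.080°, φ₂ = 8.320° and longitude difference Δλ = 8.180°:
cos c = sin φ₁ sin φ₂ + cos φ₁ cos φ₂ cos Δλ = (0.5458)(0.1447) + (0.8379)(0.9895)(0.9898) = 0.89963,
so c = arccos(0.89963) = 0.45186 rad.
Distance = R·c = 6378.14 × 0.4519 ≈ 2882 km.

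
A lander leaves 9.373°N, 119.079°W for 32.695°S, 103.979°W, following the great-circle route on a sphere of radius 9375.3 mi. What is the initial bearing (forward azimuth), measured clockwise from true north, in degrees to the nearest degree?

Δλ = 15.100° = 0.2635 rad.
y = sin Δλ · cos φ₂ = (0.2605)(0.8416) = 0.2192
x = cos φ₁ sin φ₂ − sin φ₁ cos φ₂ cos Δλ = (0.9866)(-0.5402) − (0.1629)(0.8416)(0.9655) = -0.6653
θ = atan2(y, x) = 161.76°, so the bearing is 162°.

162°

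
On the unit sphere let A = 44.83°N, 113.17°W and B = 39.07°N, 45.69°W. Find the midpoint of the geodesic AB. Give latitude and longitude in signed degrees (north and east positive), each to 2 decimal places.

47.21°, -77.70°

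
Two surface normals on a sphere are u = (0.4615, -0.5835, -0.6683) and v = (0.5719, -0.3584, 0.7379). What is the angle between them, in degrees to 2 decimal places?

91.15°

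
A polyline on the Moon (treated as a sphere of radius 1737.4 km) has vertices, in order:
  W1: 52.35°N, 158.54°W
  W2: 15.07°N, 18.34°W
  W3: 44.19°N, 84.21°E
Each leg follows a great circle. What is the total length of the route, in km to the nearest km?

Leg W1→W2: central angle 1.8207 rad, distance 3163.3 km.
Leg W2→W3: central angle 1.5400 rad, distance 2675.6 km.
Total: 3163.3 + 2675.6 ≈ 5839 km.

5839 km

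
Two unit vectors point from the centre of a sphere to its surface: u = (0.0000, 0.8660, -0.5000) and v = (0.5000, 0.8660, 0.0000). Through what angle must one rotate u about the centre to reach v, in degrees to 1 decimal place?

41.4°

u·v = 0.7500; |u| = 1.0000, |v| = 1.0000.
cos θ = (u·v)/(|u||v|) = 0.7500, so θ = 41.4°.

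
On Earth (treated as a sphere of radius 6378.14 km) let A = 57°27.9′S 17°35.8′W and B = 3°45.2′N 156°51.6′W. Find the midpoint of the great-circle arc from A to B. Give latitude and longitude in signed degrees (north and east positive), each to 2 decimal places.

-48.55°, -126.13°

Central angle δ = 2.0508 rad. Interpolating on the sphere with fraction f = 0.5:
P = [sin((1−f)δ)·A + sin(fδ)·B] / sin δ = 0.9639·A + 0.9639·B in Cartesian coordinates,
giving P = (-0.3903, -0.5347, -0.7495), i.e. latitude -48.55°, longitude -126.13°.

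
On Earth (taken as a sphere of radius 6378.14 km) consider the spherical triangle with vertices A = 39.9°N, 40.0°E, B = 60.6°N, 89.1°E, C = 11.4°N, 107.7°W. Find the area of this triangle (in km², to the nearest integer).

37175321 km²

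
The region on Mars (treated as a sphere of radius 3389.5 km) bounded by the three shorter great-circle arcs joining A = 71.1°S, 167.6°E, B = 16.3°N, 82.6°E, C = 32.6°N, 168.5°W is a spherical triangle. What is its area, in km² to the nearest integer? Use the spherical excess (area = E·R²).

26881629 km²

Side lengths (central angles): a = 1.6817, b = 1.8341, c = 1.8116 rad; semiperimeter s = 2.6637.
By l'Huilier's theorem, tan(E/4) = √[tan(s/2) tan((s−a)/2) tan((s−b)/2) tan((s−c)/2)], giving spherical excess E = 2.3398 rad.
Area = E·R² = 2.3398 × (3389.5)² ≈ 26881629 km².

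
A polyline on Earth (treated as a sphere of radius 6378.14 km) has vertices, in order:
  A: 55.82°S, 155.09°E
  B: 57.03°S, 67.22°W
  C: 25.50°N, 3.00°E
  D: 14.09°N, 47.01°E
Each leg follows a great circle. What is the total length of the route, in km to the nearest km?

Leg A→B: central angle 1.0838 rad, distance 6912.7 km.
Leg B→C: central angle 1.7670 rad, distance 11270.2 km.
Leg C→D: central angle 0.7460 rad, distance 4757.9 km.
Total: 6912.7 + 11270.2 + 4757.9 ≈ 22941 km.

22941 km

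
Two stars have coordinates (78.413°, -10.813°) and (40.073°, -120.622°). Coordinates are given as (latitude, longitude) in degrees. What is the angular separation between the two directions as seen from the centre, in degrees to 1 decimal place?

54.7°

In radians: φ₁ = 1.3686, φ₂ = 0.6994, Δλ = -109.809° = -1.9165 rad.
cos c = sin φ₁ sin φ₂ + cos φ₁ cos φ₂ cos Δλ = (0.9796)(0.6438) + (0.2009)(0.7652)(-0.3389) = 0.57856,
so c = arccos(0.57856) = 0.95384 rad.
So the angular separation is 54.7°.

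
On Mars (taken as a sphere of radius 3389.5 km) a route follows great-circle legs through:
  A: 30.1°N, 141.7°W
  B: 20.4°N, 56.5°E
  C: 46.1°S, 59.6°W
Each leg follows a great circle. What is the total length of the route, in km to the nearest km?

14732 km

Leg A→B: central angle 2.2087 rad, distance 7486.4 km.
Leg B→C: central angle 2.1378 rad, distance 7246.0 km.
Total: 7486.4 + 7246.0 ≈ 14732 km.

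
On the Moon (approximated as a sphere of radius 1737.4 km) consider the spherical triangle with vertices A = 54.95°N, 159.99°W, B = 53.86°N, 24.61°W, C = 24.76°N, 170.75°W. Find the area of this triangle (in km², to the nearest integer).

Side lengths (central angles): a = 1.6775, b = 0.5449, c = 1.1373 rad; semiperimeter s = 1.6798.
By l'Huilier's theorem, tan(E/4) = √[tan(s/2) tan((s−a)/2) tan((s−b)/2) tan((s−c)/2)], giving spherical excess E = 0.0609 rad.
Area = E·R² = 0.0609 × (1737.4)² ≈ 183697 km².

183697 km²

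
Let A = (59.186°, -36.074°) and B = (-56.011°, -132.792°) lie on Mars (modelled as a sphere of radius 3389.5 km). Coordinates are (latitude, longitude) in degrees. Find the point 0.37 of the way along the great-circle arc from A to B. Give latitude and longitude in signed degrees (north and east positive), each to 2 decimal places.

18.56°, -79.26°

Central angle δ = 2.4122 rad. Interpolating on the sphere with fraction f = 0.37:
P = [sin((1−f)δ)·A + sin(fδ)·B] / sin δ = 1.4987·A + 1.1685·B in Cartesian coordinates,
giving P = (0.1767, -0.9314, 0.3183), i.e. latitude 18.56°, longitude -79.26°.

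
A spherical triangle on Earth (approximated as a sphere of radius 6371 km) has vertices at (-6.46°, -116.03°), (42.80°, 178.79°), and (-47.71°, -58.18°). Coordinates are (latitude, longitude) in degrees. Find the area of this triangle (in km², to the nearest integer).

5271262 km²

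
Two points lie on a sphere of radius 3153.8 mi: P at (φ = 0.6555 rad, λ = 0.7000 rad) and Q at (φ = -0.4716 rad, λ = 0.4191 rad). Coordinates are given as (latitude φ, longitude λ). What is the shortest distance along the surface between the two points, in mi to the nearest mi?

3651 mi

In radians: φ₁ = 0.6555, φ₂ = -0.4716, Δλ = -16.094° = -0.2809 rad.
cos c = sin φ₁ sin φ₂ + cos φ₁ cos φ₂ cos Δλ = (0.6096)(-0.4543) + (0.7927)(0.8908)(0.9608) = 0.40160,
so c = arccos(0.40160) = 1.15753 rad.
Distance = R·c = 3153.8 × 1.1575 ≈ 3651 mi.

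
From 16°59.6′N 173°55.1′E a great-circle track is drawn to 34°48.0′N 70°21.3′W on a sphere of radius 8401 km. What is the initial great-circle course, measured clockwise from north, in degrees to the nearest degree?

With φ₁ = 0.2966, φ₂ = 0.6074, Δλ = 2.0198 rad, the forward-azimuth formula gives
θ = atan2( sin Δλ cos φ₂ , cos φ₁ sin φ₂ − sin φ₁ cos φ₂ cos Δλ ) = atan2(0.7398, 0.6500) = 48.70°.
So the initial bearing is 49°.

49°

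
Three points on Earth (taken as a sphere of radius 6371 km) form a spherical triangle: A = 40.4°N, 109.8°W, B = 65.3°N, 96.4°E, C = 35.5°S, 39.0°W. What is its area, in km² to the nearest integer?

Side lengths (central angles): a = 2.4493, b = 1.7441, c = 1.2626 rad; semiperimeter s = 2.7281.
By l'Huilier's theorem, tan(E/4) = √[tan(s/2) tan((s−a)/2) tan((s−b)/2) tan((s−c)/2)], giving spherical excess E = 2.0658 rad.
Area = E·R² = 2.0658 × (6371)² ≈ 83849813 km².

83849813 km²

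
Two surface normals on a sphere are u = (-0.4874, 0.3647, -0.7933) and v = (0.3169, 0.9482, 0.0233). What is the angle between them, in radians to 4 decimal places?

u·v = 0.1729; |u| = 0.9999, |v| = 1.0000.
cos θ = (u·v)/(|u||v|) = 0.1729, so θ = 1.3971 rad.

1.3971 rad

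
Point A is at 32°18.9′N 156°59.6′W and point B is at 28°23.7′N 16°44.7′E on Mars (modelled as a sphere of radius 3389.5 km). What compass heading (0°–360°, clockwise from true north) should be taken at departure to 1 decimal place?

Δλ = 173.738° = 3.0323 rad.
y = sin Δλ · cos φ₂ = (0.1091)(0.8797) = 0.0959
x = cos φ₁ sin φ₂ − sin φ₁ cos φ₂ cos Δλ = (0.8451)(0.4755) − (0.5346)(0.8797)(-0.9940) = 0.8693
θ = atan2(y, x) = 6.30°, so the bearing is 6.3°.

6.3°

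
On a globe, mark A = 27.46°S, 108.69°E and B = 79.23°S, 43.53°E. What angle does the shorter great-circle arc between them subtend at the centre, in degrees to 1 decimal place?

With latitudes φ₁ = -27.460°, φ₂ = -79.230° and longitude difference Δλ = -65.160°:
Haversine: a = sin²(Δφ/2) + cos φ₁ cos φ₂ sin²(Δλ/2) = 0.1906 + (0.8873)(0.1869)(0.2900) = 0.23867.
Central angle c = 2·arcsin(√a) = 1.02083 rad.
So the angular separation is 58.5°.

58.5°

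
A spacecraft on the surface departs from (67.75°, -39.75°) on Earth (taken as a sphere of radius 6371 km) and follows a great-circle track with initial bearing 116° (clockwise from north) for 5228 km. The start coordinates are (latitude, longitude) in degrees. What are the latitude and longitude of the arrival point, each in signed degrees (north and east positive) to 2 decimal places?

30.64°, 10.08°

Angular distance δ = d/R = 5228/6371 = 0.82059 rad; initial bearing θ = 2.0246 rad.
sin φ₂ = sin φ₁ cos δ + cos φ₁ sin δ cos θ = (0.9255)(0.6818) + (0.3786)(0.7316)(-0.4384) = 0.5096, so φ₂ = 30.64°.
Δλ = atan2(sin θ sin δ cos φ₁, cos δ − sin φ₁ sin φ₂) = atan2(0.2490, 0.2101) = 49.834°.
λ₂ = -39.750° + 49.834° = 10.08°.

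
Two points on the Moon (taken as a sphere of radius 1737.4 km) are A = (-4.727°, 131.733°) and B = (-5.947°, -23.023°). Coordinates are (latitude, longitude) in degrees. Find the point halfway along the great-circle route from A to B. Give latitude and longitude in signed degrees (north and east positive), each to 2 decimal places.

-23.15°, 54.61°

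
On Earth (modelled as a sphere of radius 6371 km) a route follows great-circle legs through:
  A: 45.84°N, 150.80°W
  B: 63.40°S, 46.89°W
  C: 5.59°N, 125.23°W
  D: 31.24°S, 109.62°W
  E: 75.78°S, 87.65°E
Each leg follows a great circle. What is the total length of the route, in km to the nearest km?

37555 km

Leg A→B: central angle 2.3695 rad, distance 15096.1 km.
Leg B→C: central angle 1.5678 rad, distance 9988.7 km.
Leg C→D: central angle 0.6935 rad, distance 4418.1 km.
Leg D→E: central angle 1.2638 rad, distance 8051.8 km.
Total: 15096.1 + 9988.7 + 4418.1 + 8051.8 ≈ 37555 km.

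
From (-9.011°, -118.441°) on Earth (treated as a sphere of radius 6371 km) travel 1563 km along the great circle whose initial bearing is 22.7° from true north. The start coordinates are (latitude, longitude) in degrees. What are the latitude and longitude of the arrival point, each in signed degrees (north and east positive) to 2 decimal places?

3.98°, -113.05°

Angular distance δ = d/R = 1563/6371 = 0.24533 rad; initial bearing θ = 0.3962 rad.
sin φ₂ = sin φ₁ cos δ + cos φ₁ sin δ cos θ = (-0.1566)(0.9701) + (0.9877)(0.2429)(0.9225) = 0.0694, so φ₂ = 3.98°.
Δλ = atan2(sin θ sin δ cos φ₁, cos δ − sin φ₁ sin φ₂) = atan2(0.0926, 0.9809) = 5.391°.
λ₂ = -118.441° + 5.391° = -113.05°.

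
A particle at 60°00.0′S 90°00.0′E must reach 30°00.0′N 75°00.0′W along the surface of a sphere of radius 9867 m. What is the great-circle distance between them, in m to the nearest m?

In radians: φ₁ = -1.0472, φ₂ = 0.5236, Δλ = -165.000° = -2.8798 rad.
cos c = sin φ₁ sin φ₂ + cos φ₁ cos φ₂ cos Δλ = (-0.8660)(0.5000) + (0.5000)(0.8660)(-0.9659) = -0.85127,
so c = arccos(-0.85127) = 2.58920 rad.
Distance = R·c = 9867 × 2.5892 ≈ 25548 m.

25548 m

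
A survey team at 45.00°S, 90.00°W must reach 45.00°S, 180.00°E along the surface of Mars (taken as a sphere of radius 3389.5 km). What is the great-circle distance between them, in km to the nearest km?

Let φ₁ = -0.7854 rad, φ₂ = -0.7854 rad, and Δλ = -1.5708 rad.
cos c = sin φ₁ sin φ₂ + cos φ₁ cos φ₂ cos Δλ = (-0.7071)(-0.7071) + (0.7071)(0.7071)(0.0000) = 0.50000,
so c = arccos(0.50000) = 1.04720 rad.
Distance = R·c = 3389.5 × 1.0472 ≈ 3549 km.

3549 km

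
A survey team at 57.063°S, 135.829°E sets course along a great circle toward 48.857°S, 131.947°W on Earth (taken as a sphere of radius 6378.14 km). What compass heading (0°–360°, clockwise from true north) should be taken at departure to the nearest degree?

With φ₁ = -0.9959, φ₂ = -0.8527, Δλ = 1.6096 rad, the forward-azimuth formula gives
θ = atan2( sin Δλ cos φ₂ , cos φ₁ sin φ₂ − sin φ₁ cos φ₂ cos Δλ ) = atan2(0.6574, -0.4309) = 123.24°.
So the initial bearing is 123°.

123°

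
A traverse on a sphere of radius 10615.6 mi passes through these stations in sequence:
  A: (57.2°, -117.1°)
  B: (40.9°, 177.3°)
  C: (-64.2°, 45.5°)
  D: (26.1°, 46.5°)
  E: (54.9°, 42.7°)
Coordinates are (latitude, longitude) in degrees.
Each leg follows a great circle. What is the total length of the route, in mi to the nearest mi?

56917 mi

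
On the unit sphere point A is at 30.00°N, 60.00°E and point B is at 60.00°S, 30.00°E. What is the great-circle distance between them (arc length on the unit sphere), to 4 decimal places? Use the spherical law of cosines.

1.6288

In radians: φ₁ = 0.5236, φ₂ = -1.0472, Δλ = -30.000° = -0.5236 rad.
cos c = sin φ₁ sin φ₂ + cos φ₁ cos φ₂ cos Δλ = (0.5000)(-0.8660) + (0.8660)(0.5000)(0.8660) = -0.05801,
so c = arccos(-0.05801) = 1.62884 rad.
On the unit sphere the arc length equals the central angle: 1.6288.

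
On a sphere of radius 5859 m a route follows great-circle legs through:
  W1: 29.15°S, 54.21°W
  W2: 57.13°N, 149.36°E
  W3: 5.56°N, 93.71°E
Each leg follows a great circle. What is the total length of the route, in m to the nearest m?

Leg W1→W2: central angle 2.5747 rad, distance 15085.1 m.
Leg W2→W3: central angle 1.1743 rad, distance 6880.3 m.
Total: 15085.1 + 6880.3 ≈ 21965 m.

21965 m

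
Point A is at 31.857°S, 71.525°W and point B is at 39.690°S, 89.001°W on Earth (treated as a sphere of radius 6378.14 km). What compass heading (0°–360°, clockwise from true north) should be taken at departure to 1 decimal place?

236.1°

With φ₁ = -0.5560, φ₂ = -0.6927, Δλ = -0.3050 rad, the forward-azimuth formula gives
θ = atan2( sin Δλ cos φ₂ , cos φ₁ sin φ₂ − sin φ₁ cos φ₂ cos Δλ ) = atan2(-0.2311, -0.1550) = -123.86°.
Adding 360° brings this into [0°, 360°): 236.1°.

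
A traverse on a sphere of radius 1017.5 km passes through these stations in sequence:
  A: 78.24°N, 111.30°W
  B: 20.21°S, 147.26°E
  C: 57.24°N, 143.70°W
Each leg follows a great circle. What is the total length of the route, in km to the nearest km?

3700 km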